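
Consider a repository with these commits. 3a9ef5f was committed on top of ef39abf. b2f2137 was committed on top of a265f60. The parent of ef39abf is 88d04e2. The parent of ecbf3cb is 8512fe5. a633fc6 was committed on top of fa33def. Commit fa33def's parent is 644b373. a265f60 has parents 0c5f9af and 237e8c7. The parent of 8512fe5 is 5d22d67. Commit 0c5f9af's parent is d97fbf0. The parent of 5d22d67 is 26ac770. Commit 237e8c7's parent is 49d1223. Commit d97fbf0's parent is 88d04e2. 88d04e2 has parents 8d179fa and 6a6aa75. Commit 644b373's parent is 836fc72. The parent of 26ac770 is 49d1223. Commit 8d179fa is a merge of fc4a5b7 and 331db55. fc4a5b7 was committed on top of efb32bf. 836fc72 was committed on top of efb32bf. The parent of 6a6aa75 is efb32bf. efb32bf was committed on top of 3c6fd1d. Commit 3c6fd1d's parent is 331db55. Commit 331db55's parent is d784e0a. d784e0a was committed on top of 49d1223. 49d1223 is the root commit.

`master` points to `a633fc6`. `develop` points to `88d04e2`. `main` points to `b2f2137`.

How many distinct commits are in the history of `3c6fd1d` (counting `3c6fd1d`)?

4

Walking parent pointers from 3c6fd1d: reachable set = {331db55, 3c6fd1d, 49d1223, d784e0a}.
That is 4 commits.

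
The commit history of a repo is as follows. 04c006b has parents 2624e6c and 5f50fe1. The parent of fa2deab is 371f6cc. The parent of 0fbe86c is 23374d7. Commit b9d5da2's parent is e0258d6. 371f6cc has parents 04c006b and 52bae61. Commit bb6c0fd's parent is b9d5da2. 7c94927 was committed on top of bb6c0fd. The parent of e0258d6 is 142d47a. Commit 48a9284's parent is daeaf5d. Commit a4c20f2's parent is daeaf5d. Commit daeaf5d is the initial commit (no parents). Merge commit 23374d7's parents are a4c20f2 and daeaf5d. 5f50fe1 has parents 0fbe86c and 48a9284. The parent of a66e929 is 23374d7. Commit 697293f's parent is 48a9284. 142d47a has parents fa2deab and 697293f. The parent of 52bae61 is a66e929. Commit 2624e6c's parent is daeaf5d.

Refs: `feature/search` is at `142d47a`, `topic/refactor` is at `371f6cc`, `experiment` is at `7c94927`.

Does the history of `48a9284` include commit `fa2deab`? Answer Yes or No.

Ancestors of 48a9284: {48a9284, daeaf5d}.
fa2deab is not in that set, so it is not an ancestor of 48a9284.

No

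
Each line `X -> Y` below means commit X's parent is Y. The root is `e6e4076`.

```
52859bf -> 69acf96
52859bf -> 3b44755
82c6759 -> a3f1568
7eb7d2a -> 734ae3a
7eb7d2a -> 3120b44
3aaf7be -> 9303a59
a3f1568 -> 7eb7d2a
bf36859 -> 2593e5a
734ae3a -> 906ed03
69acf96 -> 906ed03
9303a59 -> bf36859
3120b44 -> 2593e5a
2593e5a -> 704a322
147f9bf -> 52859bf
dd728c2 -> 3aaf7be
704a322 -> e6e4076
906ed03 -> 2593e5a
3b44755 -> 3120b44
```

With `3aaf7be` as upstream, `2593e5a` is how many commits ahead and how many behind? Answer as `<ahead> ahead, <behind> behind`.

0 ahead, 3 behind

Reachable from 2593e5a: {2593e5a, 704a322, e6e4076}.
Reachable from 3aaf7be: {2593e5a, 3aaf7be, 704a322, 9303a59, bf36859, e6e4076}.
Only in 2593e5a's history (ahead): {} — 0.
Only in 3aaf7be's history (behind): {3aaf7be, 9303a59, bf36859} — 3.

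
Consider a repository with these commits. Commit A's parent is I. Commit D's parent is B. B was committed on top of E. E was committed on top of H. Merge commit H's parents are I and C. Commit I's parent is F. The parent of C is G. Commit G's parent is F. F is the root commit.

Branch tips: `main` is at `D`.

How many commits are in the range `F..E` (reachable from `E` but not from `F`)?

Reachable from E: {C, E, F, G, H, I}.
Reachable from F: {F}.
In E's history but not F's: {C, E, G, H, I} — 5 commits.

5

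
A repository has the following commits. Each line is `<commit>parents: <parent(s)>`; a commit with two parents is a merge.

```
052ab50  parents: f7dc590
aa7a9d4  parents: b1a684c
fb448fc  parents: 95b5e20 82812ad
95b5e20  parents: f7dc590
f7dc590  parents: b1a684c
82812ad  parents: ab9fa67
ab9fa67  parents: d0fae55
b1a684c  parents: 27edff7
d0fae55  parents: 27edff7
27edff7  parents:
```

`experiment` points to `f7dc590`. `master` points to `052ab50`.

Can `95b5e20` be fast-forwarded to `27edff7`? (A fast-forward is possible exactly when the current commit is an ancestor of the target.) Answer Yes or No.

No

A fast-forward from 95b5e20 to 27edff7 is possible iff 95b5e20 is an ancestor of 27edff7.
Ancestors of 27edff7: {27edff7}.
95b5e20 is not among them, so fast-forward is not possible.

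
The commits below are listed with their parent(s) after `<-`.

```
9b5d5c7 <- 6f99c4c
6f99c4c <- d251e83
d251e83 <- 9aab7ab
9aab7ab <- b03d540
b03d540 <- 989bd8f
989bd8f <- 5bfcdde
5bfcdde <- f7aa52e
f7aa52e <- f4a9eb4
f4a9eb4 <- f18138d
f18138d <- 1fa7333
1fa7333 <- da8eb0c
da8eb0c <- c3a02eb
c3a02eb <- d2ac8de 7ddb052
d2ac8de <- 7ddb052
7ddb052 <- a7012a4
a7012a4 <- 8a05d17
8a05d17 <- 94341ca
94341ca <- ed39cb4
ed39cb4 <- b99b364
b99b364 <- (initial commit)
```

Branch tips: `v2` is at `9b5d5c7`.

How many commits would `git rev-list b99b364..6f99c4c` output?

18

Reachable from 6f99c4c: {1fa7333, 5bfcdde, 6f99c4c, 7ddb052, 8a05d17, 94341ca, 989bd8f, 9aab7ab, a7012a4, b03d540, b99b364, c3a02eb, d251e83, d2ac8de, da8eb0c, ed39cb4, f18138d, f4a9eb4, f7aa52e}.
Reachable from b99b364: {b99b364}.
In 6f99c4c's history but not b99b364's: {1fa7333, 5bfcdde, 6f99c4c, 7ddb052, 8a05d17, 94341ca, 989bd8f, 9aab7ab, a7012a4, b03d540, c3a02eb, d251e83, d2ac8de, da8eb0c, ed39cb4, f18138d, f4a9eb4, f7aa52e} — 18 commits.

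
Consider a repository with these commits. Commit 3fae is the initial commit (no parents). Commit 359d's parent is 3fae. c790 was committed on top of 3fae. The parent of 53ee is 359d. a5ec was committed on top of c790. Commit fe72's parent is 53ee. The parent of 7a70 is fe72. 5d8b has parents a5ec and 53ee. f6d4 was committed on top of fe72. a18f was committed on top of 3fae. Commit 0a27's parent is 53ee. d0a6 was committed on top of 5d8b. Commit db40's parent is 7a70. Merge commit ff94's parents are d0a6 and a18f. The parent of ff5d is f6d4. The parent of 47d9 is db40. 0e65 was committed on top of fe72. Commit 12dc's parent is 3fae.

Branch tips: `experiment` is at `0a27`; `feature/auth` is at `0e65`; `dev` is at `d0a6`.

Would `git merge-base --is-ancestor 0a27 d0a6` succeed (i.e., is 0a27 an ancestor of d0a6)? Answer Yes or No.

Ancestors of d0a6: {359d, 3fae, 53ee, 5d8b, a5ec, c790, d0a6}.
0a27 is not in that set, so it is not an ancestor of d0a6.

No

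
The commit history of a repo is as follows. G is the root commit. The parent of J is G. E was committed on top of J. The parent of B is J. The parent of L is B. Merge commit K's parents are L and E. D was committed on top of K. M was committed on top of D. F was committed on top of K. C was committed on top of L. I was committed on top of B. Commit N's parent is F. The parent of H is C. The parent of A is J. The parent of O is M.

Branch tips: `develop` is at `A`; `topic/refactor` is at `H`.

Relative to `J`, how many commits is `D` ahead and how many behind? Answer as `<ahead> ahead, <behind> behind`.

5 ahead, 0 behind

Reachable from D: {B, D, E, G, J, K, L}.
Reachable from J: {G, J}.
Only in D's history (ahead): {B, D, E, K, L} — 5.
Only in J's history (behind): {} — 0.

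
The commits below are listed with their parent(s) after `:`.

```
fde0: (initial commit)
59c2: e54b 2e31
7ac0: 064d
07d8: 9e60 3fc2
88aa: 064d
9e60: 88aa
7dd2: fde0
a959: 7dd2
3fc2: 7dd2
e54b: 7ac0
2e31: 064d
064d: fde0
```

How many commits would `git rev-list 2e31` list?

3

Walking parent pointers from 2e31: reachable set = {064d, 2e31, fde0}.
That is 3 commits.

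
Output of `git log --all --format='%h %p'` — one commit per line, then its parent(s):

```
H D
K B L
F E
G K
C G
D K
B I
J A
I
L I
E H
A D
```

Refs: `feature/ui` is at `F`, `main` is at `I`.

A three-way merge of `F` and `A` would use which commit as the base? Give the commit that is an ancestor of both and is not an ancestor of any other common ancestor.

Ancestors of F: {B, D, E, F, H, I, K, L}.
Ancestors of A: {A, B, D, I, K, L}.
Common ancestors: {B, D, I, K, L}.
Among these, D is not an ancestor of any other common ancestor — it is the merge base.

D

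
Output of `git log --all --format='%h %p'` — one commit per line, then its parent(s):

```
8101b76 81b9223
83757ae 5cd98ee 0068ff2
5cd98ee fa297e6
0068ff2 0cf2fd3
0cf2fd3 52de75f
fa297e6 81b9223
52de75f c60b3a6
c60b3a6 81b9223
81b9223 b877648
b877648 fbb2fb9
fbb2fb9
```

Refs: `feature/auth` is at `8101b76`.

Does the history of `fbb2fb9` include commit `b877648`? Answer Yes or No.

Ancestors of fbb2fb9: {fbb2fb9}.
b877648 is not in that set, so it is not an ancestor of fbb2fb9.

No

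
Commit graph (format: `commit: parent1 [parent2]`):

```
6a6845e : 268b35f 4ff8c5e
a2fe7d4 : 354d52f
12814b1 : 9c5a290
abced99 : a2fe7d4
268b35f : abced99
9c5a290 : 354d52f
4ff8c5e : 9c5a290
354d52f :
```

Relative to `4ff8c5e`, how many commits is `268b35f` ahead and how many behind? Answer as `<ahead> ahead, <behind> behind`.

Reachable from 268b35f: {268b35f, 354d52f, a2fe7d4, abced99}.
Reachable from 4ff8c5e: {354d52f, 4ff8c5e, 9c5a290}.
Only in 268b35f's history (ahead): {268b35f, a2fe7d4, abced99} — 3.
Only in 4ff8c5e's history (behind): {4ff8c5e, 9c5a290} — 2.

3 ahead, 2 behind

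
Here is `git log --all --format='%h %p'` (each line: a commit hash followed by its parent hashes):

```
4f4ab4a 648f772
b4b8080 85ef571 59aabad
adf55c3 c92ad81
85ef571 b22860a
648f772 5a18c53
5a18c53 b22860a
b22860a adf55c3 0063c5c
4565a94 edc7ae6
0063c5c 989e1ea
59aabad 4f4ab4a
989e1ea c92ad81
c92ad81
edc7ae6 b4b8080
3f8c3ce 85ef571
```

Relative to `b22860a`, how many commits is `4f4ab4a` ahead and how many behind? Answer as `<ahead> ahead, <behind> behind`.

3 ahead, 0 behind

Reachable from 4f4ab4a: {0063c5c, 4f4ab4a, 5a18c53, 648f772, 989e1ea, adf55c3, b22860a, c92ad81}.
Reachable from b22860a: {0063c5c, 989e1ea, adf55c3, b22860a, c92ad81}.
Only in 4f4ab4a's history (ahead): {4f4ab4a, 5a18c53, 648f772} — 3.
Only in b22860a's history (behind): {} — 0.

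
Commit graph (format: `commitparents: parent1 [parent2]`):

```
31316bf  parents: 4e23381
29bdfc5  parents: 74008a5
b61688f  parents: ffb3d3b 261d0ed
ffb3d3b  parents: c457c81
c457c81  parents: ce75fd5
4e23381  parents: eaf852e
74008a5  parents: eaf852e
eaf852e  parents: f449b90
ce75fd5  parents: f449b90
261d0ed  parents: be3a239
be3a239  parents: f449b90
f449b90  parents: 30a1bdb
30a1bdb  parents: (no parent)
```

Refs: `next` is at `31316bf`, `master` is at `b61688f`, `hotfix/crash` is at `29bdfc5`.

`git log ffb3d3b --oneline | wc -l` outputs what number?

5

Walking parent pointers from ffb3d3b: reachable set = {30a1bdb, c457c81, ce75fd5, f449b90, ffb3d3b}.
That is 5 commits.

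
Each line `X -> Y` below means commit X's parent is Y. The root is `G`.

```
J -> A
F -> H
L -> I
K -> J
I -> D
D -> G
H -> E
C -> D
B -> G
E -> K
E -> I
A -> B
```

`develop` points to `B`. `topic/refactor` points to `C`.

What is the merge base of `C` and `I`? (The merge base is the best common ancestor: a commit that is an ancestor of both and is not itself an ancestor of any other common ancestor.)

Ancestors of C: {C, D, G}.
Ancestors of I: {D, G, I}.
Common ancestors: {D, G}.
Among these, D is not an ancestor of any other common ancestor — it is the merge base.

D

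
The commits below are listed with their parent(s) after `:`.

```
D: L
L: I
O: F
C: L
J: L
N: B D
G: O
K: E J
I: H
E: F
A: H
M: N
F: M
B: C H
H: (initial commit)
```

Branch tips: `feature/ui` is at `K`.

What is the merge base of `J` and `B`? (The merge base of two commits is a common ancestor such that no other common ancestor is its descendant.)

L

Ancestors of J: {H, I, J, L}.
Ancestors of B: {B, C, H, I, L}.
Common ancestors: {H, I, L}.
Among these, L is not an ancestor of any other common ancestor — it is the merge base.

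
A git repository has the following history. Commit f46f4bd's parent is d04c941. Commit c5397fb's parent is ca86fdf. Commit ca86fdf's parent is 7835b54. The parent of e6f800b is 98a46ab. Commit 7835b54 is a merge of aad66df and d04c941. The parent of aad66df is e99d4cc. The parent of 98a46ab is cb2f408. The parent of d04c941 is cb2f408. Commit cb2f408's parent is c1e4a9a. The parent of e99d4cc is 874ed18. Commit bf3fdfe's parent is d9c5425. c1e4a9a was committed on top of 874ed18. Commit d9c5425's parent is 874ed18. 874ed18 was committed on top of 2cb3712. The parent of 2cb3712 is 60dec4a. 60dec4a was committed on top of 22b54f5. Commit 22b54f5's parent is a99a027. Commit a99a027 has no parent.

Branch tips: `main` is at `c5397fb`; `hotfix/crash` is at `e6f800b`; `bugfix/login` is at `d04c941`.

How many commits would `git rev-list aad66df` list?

7

Walking parent pointers from aad66df: reachable set = {22b54f5, 2cb3712, 60dec4a, 874ed18, a99a027, aad66df, e99d4cc}.
That is 7 commits.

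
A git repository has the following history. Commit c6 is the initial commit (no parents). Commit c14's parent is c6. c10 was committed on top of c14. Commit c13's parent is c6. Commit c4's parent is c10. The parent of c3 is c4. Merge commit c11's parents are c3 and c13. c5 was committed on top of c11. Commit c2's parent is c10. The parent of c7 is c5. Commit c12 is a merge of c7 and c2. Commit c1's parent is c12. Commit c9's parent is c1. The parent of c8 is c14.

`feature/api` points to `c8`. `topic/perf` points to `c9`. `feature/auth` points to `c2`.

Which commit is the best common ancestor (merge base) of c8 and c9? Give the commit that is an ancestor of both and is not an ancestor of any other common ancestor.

Ancestors of c8: {c14, c6, c8}.
Ancestors of c9: {c1, c10, c11, c12, c13, c14, c2, c3, c4, c5, c6, c7, c9}.
Common ancestors: {c14, c6}.
Among these, c14 is not an ancestor of any other common ancestor — it is the merge base.

c14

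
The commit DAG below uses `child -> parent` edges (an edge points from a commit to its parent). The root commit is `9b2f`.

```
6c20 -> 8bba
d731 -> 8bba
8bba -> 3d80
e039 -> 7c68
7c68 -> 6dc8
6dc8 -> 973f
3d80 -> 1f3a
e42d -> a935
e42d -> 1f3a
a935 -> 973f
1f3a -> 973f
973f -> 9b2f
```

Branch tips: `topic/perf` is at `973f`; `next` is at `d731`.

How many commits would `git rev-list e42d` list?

Walking parent pointers from e42d: reachable set = {1f3a, 973f, 9b2f, a935, e42d}.
That is 5 commits.

5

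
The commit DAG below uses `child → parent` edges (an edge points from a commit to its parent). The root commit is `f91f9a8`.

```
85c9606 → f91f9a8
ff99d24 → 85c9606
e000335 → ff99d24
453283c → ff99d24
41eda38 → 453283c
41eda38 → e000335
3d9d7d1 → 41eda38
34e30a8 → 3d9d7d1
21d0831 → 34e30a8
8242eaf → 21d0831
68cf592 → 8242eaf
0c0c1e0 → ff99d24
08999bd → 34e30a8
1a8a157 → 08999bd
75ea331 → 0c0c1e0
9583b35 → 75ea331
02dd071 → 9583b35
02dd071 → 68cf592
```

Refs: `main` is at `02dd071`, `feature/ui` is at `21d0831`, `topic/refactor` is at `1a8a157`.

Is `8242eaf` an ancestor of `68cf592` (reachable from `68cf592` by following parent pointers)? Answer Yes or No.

Yes

Ancestors of 68cf592 (commits reachable by following parents): {21d0831, 34e30a8, 3d9d7d1, 41eda38, 453283c, 68cf592, 8242eaf, 85c9606, e000335, f91f9a8, ff99d24}.
8242eaf is in that set, so it is an ancestor of 68cf592.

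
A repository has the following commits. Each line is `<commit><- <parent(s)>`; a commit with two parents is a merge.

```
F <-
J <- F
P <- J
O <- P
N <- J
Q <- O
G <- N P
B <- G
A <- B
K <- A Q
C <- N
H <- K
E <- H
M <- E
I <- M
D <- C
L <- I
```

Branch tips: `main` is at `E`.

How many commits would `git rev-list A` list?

7

Walking parent pointers from A: reachable set = {A, B, F, G, J, N, P}.
That is 7 commits.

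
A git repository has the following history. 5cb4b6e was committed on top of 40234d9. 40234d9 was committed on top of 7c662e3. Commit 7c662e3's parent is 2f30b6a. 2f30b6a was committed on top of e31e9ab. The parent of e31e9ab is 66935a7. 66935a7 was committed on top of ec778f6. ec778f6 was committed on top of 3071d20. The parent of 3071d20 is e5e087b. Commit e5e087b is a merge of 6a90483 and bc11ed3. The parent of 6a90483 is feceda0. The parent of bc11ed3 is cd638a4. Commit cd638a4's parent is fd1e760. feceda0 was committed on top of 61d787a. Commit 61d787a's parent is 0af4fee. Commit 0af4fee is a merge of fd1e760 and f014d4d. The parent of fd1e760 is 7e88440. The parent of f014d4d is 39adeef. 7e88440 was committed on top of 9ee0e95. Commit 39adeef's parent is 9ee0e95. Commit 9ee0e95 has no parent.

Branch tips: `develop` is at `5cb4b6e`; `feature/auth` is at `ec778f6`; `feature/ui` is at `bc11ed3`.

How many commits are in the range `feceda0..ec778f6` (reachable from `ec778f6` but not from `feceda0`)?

6

Reachable from ec778f6: {0af4fee, 3071d20, 39adeef, 61d787a, 6a90483, 7e88440, 9ee0e95, bc11ed3, cd638a4, e5e087b, ec778f6, f014d4d, fd1e760, feceda0}.
Reachable from feceda0: {0af4fee, 39adeef, 61d787a, 7e88440, 9ee0e95, f014d4d, fd1e760, feceda0}.
In ec778f6's history but not feceda0's: {3071d20, 6a90483, bc11ed3, cd638a4, e5e087b, ec778f6} — 6 commits.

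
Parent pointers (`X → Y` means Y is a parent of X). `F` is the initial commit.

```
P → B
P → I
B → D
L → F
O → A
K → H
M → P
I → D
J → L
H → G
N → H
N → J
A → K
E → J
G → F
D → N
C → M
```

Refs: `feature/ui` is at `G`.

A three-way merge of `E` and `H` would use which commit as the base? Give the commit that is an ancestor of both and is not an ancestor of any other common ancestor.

Ancestors of E: {E, F, J, L}.
Ancestors of H: {F, G, H}.
Common ancestors: {F}.
The only common ancestor is F, so it is the merge base.

F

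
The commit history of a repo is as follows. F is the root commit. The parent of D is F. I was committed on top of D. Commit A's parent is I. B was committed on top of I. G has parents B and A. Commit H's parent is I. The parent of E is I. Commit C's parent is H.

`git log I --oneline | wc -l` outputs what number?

Walking parent pointers from I: reachable set = {D, F, I}.
That is 3 commits.

3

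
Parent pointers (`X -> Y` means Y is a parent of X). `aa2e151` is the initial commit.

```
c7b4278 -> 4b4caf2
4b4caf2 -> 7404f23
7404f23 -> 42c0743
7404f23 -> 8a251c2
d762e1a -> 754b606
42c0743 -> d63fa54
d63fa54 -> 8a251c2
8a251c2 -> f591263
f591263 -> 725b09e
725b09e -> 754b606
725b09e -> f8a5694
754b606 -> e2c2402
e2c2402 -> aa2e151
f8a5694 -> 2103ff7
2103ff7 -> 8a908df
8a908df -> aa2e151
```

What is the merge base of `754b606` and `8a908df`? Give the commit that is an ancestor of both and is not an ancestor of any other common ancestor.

Ancestors of 754b606: {754b606, aa2e151, e2c2402}.
Ancestors of 8a908df: {8a908df, aa2e151}.
Common ancestors: {aa2e151}.
The only common ancestor is aa2e151, so it is the merge base.

aa2e151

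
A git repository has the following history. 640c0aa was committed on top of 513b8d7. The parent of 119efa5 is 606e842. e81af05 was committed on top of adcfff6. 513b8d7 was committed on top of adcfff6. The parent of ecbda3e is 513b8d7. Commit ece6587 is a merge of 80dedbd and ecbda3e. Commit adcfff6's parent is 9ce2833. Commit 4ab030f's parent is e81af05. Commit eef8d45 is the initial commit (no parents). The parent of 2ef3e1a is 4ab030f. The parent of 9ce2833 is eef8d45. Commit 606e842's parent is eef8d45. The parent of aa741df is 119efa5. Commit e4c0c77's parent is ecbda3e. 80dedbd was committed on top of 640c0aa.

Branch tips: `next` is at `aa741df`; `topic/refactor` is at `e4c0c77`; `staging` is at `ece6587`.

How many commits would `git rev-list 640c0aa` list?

Walking parent pointers from 640c0aa: reachable set = {513b8d7, 640c0aa, 9ce2833, adcfff6, eef8d45}.
That is 5 commits.

5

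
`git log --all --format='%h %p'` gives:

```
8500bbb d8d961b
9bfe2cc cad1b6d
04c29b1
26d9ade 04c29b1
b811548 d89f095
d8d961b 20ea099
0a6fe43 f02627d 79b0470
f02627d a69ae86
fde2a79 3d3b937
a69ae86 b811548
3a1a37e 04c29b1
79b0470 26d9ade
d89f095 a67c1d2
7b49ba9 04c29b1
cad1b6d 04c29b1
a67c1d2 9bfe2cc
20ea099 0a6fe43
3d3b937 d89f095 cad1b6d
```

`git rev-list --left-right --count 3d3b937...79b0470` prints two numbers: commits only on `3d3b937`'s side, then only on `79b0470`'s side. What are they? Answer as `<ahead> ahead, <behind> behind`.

5 ahead, 2 behind

Reachable from 3d3b937: {04c29b1, 3d3b937, 9bfe2cc, a67c1d2, cad1b6d, d89f095}.
Reachable from 79b0470: {04c29b1, 26d9ade, 79b0470}.
Only in 3d3b937's history (ahead): {3d3b937, 9bfe2cc, a67c1d2, cad1b6d, d89f095} — 5.
Only in 79b0470's history (behind): {26d9ade, 79b0470} — 2.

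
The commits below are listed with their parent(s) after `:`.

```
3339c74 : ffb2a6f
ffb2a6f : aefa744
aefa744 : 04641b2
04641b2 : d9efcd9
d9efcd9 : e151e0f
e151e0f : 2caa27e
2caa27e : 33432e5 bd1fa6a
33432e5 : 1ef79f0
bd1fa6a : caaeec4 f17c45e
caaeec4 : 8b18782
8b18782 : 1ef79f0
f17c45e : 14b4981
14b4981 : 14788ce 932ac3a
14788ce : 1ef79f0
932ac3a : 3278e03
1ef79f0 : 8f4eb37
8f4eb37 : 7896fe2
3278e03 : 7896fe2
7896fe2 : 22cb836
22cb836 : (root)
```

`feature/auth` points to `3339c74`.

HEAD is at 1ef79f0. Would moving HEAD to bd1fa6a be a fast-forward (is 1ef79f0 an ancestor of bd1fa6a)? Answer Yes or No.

A fast-forward from 1ef79f0 to bd1fa6a is possible iff 1ef79f0 is an ancestor of bd1fa6a.
Ancestors of bd1fa6a: {14788ce, 14b4981, 1ef79f0, 22cb836, 3278e03, 7896fe2, 8b18782, 8f4eb37, 932ac3a, bd1fa6a, caaeec4, f17c45e}.
1ef79f0 is among them, so fast-forward is possible.

Yes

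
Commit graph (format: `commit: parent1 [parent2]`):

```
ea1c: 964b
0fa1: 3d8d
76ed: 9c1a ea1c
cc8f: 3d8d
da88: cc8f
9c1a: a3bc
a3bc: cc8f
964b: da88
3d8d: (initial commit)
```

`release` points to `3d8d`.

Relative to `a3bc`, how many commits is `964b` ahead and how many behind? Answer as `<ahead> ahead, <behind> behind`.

2 ahead, 1 behind

Reachable from 964b: {3d8d, 964b, cc8f, da88}.
Reachable from a3bc: {3d8d, a3bc, cc8f}.
Only in 964b's history (ahead): {964b, da88} — 2.
Only in a3bc's history (behind): {a3bc} — 1.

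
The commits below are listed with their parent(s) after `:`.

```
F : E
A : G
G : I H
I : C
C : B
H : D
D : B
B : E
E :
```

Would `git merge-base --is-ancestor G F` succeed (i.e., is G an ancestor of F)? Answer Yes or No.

No

Ancestors of F: {E, F}.
G is not in that set, so it is not an ancestor of F.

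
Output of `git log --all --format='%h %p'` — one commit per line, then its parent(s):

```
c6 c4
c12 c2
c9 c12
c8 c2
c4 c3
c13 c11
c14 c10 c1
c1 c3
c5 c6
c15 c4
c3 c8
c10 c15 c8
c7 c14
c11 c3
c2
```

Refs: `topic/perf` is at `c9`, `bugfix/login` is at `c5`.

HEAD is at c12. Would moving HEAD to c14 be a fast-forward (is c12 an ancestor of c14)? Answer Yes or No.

A fast-forward from c12 to c14 is possible iff c12 is an ancestor of c14.
Ancestors of c14: {c1, c10, c14, c15, c2, c3, c4, c8}.
c12 is not among them, so fast-forward is not possible.

No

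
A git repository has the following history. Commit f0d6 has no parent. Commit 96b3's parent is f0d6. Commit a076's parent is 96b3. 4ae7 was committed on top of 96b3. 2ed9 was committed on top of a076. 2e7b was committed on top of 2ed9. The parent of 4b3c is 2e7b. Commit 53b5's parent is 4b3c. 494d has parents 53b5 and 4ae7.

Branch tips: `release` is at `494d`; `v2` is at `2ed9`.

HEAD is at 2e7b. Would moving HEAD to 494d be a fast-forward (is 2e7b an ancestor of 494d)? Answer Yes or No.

Yes

A fast-forward from 2e7b to 494d is possible iff 2e7b is an ancestor of 494d.
Ancestors of 494d: {2e7b, 2ed9, 494d, 4ae7, 4b3c, 53b5, 96b3, a076, f0d6}.
2e7b is among them, so fast-forward is possible.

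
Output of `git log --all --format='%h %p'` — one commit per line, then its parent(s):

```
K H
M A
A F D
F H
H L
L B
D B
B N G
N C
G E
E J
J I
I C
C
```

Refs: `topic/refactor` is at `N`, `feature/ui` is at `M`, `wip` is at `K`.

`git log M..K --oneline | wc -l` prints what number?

Reachable from K: {B, C, E, G, H, I, J, K, L, N}.
Reachable from M: {A, B, C, D, E, F, G, H, I, J, L, M, N}.
In K's history but not M's: {K} — 1 commit.

1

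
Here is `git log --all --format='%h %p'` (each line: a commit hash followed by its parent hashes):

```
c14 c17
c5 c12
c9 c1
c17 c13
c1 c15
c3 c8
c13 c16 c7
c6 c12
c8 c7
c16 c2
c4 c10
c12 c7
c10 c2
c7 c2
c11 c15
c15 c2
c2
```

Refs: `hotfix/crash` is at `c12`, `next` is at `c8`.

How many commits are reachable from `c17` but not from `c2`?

Reachable from c17: {c13, c16, c17, c2, c7}.
Reachable from c2: {c2}.
In c17's history but not c2's: {c13, c16, c17, c7} — 4 commits.

4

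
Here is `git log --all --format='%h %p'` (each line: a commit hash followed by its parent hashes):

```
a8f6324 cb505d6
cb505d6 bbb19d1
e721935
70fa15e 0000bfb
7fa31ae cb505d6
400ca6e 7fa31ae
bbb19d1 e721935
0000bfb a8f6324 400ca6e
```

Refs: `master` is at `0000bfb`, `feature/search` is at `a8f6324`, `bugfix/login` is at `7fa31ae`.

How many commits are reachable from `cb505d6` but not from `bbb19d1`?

1

Reachable from cb505d6: {bbb19d1, cb505d6, e721935}.
Reachable from bbb19d1: {bbb19d1, e721935}.
In cb505d6's history but not bbb19d1's: {cb505d6} — 1 commit.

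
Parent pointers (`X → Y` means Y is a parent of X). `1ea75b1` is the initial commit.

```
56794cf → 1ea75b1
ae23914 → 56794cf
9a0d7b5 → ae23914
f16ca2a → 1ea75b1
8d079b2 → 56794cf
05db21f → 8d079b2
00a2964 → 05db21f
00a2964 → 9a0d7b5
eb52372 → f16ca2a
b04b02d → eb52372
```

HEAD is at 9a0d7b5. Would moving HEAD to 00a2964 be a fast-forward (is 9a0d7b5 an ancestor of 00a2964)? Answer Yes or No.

Yes

A fast-forward from 9a0d7b5 to 00a2964 is possible iff 9a0d7b5 is an ancestor of 00a2964.
Ancestors of 00a2964: {00a2964, 05db21f, 1ea75b1, 56794cf, 8d079b2, 9a0d7b5, ae23914}.
9a0d7b5 is among them, so fast-forward is possible.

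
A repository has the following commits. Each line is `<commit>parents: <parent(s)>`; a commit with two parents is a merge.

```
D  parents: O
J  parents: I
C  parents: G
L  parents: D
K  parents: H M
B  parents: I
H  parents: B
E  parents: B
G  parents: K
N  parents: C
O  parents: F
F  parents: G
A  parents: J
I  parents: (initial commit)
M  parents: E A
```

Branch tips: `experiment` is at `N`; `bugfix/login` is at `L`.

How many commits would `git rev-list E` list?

Walking parent pointers from E: reachable set = {B, E, I}.
That is 3 commits.

3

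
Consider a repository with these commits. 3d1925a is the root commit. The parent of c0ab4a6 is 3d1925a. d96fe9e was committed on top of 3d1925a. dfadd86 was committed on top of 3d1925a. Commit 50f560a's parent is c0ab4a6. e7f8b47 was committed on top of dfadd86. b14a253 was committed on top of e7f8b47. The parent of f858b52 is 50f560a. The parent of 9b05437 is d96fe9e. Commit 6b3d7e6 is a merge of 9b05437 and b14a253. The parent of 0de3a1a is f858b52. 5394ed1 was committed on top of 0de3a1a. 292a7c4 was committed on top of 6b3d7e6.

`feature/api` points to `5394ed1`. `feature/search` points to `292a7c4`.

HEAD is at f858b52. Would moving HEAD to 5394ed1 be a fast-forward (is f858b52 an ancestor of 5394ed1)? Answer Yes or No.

Yes

A fast-forward from f858b52 to 5394ed1 is possible iff f858b52 is an ancestor of 5394ed1.
Ancestors of 5394ed1: {0de3a1a, 3d1925a, 50f560a, 5394ed1, c0ab4a6, f858b52}.
f858b52 is among them, so fast-forward is possible.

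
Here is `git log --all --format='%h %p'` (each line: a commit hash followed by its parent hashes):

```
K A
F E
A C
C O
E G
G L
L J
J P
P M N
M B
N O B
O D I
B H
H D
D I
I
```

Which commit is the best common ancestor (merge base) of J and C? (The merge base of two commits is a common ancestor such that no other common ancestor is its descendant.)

Ancestors of J: {B, D, H, I, J, M, N, O, P}.
Ancestors of C: {C, D, I, O}.
Common ancestors: {D, I, O}.
Among these, O is not an ancestor of any other common ancestor — it is the merge base.

O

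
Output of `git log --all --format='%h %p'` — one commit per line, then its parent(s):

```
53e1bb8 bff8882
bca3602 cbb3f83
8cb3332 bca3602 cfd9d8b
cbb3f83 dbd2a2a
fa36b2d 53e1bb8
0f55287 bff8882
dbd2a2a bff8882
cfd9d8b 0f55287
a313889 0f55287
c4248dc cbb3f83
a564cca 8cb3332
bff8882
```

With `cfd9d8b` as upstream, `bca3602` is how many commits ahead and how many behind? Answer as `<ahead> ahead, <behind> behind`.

Reachable from bca3602: {bca3602, bff8882, cbb3f83, dbd2a2a}.
Reachable from cfd9d8b: {0f55287, bff8882, cfd9d8b}.
Only in bca3602's history (ahead): {bca3602, cbb3f83, dbd2a2a} — 3.
Only in cfd9d8b's history (behind): {0f55287, cfd9d8b} — 2.

3 ahead, 2 behind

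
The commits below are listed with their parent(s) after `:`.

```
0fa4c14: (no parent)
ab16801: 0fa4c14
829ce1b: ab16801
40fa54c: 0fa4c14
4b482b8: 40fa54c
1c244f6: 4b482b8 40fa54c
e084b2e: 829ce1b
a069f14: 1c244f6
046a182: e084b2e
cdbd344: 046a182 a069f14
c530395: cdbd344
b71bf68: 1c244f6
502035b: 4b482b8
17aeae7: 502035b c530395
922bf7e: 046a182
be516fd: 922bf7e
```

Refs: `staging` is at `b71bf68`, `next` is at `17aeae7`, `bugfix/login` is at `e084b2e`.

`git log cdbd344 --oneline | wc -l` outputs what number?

10

Walking parent pointers from cdbd344: reachable set = {046a182, 0fa4c14, 1c244f6, 40fa54c, 4b482b8, 829ce1b, a069f14, ab16801, cdbd344, e084b2e}.
That is 10 commits.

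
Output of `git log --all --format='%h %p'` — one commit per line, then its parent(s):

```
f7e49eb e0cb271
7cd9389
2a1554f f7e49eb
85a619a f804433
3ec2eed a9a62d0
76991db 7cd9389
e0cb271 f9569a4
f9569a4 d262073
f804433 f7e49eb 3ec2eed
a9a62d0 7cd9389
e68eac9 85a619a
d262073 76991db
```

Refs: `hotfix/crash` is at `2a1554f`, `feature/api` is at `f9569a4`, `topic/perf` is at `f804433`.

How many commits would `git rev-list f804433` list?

Walking parent pointers from f804433: reachable set = {3ec2eed, 76991db, 7cd9389, a9a62d0, d262073, e0cb271, f7e49eb, f804433, f9569a4}.
That is 9 commits.

9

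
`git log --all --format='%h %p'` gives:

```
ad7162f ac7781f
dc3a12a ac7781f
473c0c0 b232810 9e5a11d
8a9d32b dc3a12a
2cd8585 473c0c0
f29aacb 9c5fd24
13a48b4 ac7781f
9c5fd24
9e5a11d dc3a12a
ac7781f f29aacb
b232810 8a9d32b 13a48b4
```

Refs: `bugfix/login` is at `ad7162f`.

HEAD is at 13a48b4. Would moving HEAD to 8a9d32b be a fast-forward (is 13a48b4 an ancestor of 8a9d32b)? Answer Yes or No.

A fast-forward from 13a48b4 to 8a9d32b is possible iff 13a48b4 is an ancestor of 8a9d32b.
Ancestors of 8a9d32b: {8a9d32b, 9c5fd24, ac7781f, dc3a12a, f29aacb}.
13a48b4 is not among them, so fast-forward is not possible.

No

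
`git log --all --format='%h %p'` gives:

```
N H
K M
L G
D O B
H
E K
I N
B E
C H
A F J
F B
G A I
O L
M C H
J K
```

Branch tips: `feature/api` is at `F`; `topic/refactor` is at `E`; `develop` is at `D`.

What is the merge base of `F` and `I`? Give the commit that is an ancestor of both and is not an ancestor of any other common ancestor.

H

Ancestors of F: {B, C, E, F, H, K, M}.
Ancestors of I: {H, I, N}.
Common ancestors: {H}.
The only common ancestor is H, so it is the merge base.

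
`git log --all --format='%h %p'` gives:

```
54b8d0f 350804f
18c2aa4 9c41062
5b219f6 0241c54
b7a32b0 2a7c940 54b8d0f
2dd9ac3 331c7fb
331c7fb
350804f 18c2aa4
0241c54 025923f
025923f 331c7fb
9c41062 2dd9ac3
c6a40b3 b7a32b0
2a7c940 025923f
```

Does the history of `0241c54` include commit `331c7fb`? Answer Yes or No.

Yes

Ancestors of 0241c54 (commits reachable by following parents): {0241c54, 025923f, 331c7fb}.
331c7fb is in that set, so it is an ancestor of 0241c54.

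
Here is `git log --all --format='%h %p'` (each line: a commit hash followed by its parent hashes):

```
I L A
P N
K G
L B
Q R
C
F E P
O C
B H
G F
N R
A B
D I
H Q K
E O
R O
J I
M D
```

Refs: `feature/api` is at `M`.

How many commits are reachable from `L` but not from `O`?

Reachable from L: {B, C, E, F, G, H, K, L, N, O, P, Q, R}.
Reachable from O: {C, O}.
In L's history but not O's: {B, E, F, G, H, K, L, N, P, Q, R} — 11 commits.

11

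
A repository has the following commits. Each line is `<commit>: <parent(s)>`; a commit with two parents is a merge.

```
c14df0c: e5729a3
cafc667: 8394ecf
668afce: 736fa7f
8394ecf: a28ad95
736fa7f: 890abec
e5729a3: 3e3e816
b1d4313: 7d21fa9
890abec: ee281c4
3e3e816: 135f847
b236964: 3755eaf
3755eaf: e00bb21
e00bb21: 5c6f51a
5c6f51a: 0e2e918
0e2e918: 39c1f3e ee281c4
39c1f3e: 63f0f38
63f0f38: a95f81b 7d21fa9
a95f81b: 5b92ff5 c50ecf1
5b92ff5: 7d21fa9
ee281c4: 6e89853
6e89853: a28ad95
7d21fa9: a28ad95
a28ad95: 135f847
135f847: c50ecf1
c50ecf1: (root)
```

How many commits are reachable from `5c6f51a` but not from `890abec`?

7

Reachable from 5c6f51a: {0e2e918, 135f847, 39c1f3e, 5b92ff5, 5c6f51a, 63f0f38, 6e89853, 7d21fa9, a28ad95, a95f81b, c50ecf1, ee281c4}.
Reachable from 890abec: {135f847, 6e89853, 890abec, a28ad95, c50ecf1, ee281c4}.
In 5c6f51a's history but not 890abec's: {0e2e918, 39c1f3e, 5b92ff5, 5c6f51a, 63f0f38, 7d21fa9, a95f81b} — 7 commits.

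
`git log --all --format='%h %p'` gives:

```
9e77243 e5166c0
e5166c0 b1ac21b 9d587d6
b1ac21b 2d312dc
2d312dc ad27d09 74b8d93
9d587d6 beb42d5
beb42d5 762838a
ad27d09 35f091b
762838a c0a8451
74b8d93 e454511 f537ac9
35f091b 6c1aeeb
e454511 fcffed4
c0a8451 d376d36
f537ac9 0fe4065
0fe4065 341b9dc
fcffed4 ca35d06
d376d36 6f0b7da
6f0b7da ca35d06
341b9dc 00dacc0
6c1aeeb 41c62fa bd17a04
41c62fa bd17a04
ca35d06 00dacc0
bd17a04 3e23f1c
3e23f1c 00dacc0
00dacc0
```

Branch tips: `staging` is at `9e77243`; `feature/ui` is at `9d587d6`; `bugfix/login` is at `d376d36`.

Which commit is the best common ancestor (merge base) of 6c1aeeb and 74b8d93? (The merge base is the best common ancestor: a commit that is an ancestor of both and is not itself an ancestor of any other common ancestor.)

00dacc0

Ancestors of 6c1aeeb: {00dacc0, 3e23f1c, 41c62fa, 6c1aeeb, bd17a04}.
Ancestors of 74b8d93: {00dacc0, 0fe4065, 341b9dc, 74b8d93, ca35d06, e454511, f537ac9, fcffed4}.
Common ancestors: {00dacc0}.
The only common ancestor is 00dacc0, so it is the merge base.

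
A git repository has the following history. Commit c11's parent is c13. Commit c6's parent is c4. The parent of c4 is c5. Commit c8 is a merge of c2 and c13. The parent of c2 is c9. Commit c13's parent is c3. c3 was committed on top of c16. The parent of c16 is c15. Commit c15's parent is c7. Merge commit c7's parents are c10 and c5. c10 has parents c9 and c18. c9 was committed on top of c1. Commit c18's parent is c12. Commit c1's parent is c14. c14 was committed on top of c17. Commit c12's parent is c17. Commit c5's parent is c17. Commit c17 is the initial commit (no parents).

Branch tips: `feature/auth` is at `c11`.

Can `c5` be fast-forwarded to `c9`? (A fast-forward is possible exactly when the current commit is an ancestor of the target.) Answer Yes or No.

A fast-forward from c5 to c9 is possible iff c5 is an ancestor of c9.
Ancestors of c9: {c1, c14, c17, c9}.
c5 is not among them, so fast-forward is not possible.

No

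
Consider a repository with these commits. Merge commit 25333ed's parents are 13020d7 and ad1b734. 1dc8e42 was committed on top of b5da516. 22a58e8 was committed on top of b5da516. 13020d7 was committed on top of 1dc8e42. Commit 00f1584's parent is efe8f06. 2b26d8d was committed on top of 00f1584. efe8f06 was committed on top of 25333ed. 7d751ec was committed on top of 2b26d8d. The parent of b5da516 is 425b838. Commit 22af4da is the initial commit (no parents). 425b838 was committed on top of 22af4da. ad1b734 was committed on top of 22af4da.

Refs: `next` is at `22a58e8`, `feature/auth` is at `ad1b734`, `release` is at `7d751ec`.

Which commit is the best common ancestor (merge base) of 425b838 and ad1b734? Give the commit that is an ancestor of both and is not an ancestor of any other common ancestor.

Ancestors of 425b838: {22af4da, 425b838}.
Ancestors of ad1b734: {22af4da, ad1b734}.
Common ancestors: {22af4da}.
The only common ancestor is 22af4da, so it is the merge base.

22af4da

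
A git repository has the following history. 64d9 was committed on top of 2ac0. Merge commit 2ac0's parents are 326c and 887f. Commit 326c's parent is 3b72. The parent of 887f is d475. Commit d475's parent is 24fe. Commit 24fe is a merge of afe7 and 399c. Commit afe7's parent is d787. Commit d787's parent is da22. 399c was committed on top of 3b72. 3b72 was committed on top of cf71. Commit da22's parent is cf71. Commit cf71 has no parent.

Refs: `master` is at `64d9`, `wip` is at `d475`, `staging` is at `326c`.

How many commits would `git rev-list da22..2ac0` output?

9

Reachable from 2ac0: {24fe, 2ac0, 326c, 399c, 3b72, 887f, afe7, cf71, d475, d787, da22}.
Reachable from da22: {cf71, da22}.
In 2ac0's history but not da22's: {24fe, 2ac0, 326c, 399c, 3b72, 887f, afe7, d475, d787} — 9 commits.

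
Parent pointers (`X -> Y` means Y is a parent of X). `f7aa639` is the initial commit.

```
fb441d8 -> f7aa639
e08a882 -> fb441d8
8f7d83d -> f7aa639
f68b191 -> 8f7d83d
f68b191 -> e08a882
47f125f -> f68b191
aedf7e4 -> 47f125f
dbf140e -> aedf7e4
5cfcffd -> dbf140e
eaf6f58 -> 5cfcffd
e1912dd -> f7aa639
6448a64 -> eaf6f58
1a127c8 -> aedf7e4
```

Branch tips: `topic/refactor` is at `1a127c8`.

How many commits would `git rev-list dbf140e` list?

Walking parent pointers from dbf140e: reachable set = {47f125f, 8f7d83d, aedf7e4, dbf140e, e08a882, f68b191, f7aa639, fb441d8}.
That is 8 commits.

8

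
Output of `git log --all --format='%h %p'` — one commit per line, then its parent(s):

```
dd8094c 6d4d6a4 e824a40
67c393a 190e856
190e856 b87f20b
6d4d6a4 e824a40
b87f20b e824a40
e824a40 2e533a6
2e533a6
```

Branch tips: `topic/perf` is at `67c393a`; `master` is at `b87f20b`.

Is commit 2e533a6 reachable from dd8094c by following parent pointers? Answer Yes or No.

Ancestors of dd8094c (commits reachable by following parents): {2e533a6, 6d4d6a4, dd8094c, e824a40}.
2e533a6 is in that set, so it is an ancestor of dd8094c.

Yes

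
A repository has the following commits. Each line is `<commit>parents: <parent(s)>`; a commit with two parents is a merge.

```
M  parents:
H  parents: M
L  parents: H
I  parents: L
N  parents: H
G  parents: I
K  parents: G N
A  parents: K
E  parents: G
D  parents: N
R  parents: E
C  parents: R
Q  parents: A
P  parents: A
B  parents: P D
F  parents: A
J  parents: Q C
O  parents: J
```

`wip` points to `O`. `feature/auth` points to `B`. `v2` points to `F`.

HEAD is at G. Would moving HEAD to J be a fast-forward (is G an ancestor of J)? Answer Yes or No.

A fast-forward from G to J is possible iff G is an ancestor of J.
Ancestors of J: {A, C, E, G, H, I, J, K, L, M, N, Q, R}.
G is among them, so fast-forward is possible.

Yes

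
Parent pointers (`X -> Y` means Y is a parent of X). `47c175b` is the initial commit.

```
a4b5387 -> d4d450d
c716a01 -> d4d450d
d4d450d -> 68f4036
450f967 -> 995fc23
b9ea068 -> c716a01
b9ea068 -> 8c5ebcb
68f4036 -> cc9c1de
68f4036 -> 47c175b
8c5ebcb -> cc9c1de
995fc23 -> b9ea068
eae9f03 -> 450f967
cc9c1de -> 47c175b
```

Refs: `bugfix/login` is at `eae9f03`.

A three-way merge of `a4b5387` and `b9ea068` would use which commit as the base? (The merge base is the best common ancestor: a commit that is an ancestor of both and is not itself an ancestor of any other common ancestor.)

d4d450d

Ancestors of a4b5387: {47c175b, 68f4036, a4b5387, cc9c1de, d4d450d}.
Ancestors of b9ea068: {47c175b, 68f4036, 8c5ebcb, b9ea068, c716a01, cc9c1de, d4d450d}.
Common ancestors: {47c175b, 68f4036, cc9c1de, d4d450d}.
Among these, d4d450d is not an ancestor of any other common ancestor — it is the merge base.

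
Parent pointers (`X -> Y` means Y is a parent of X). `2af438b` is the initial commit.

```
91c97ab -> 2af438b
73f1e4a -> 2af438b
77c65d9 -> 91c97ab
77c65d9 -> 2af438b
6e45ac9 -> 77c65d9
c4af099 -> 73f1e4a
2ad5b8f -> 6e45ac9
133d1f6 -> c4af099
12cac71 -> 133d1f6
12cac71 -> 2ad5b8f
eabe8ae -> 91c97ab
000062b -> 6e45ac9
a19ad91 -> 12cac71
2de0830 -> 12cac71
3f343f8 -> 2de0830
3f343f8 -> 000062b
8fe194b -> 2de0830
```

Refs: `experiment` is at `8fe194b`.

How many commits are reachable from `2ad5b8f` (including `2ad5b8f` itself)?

5

Walking parent pointers from 2ad5b8f: reachable set = {2ad5b8f, 2af438b, 6e45ac9, 77c65d9, 91c97ab}.
That is 5 commits.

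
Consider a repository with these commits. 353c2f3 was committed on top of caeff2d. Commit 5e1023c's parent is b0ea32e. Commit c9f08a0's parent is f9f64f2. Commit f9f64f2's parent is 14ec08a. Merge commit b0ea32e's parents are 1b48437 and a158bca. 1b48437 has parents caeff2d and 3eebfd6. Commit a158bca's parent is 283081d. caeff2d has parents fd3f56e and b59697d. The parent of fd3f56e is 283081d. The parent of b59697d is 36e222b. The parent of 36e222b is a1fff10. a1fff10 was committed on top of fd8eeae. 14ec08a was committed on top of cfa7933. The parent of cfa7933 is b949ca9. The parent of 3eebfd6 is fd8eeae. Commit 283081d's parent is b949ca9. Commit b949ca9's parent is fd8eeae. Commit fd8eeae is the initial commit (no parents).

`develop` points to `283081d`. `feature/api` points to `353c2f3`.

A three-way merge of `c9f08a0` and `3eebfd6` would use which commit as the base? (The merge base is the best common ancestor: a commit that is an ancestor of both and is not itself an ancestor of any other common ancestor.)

fd8eeae

Ancestors of c9f08a0: {14ec08a, b949ca9, c9f08a0, cfa7933, f9f64f2, fd8eeae}.
Ancestors of 3eebfd6: {3eebfd6, fd8eeae}.
Common ancestors: {fd8eeae}.
The only common ancestor is fd8eeae, so it is the merge base.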